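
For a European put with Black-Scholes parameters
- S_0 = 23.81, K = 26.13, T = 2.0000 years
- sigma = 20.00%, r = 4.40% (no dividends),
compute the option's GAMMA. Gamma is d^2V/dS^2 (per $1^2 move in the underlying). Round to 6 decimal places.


Answer: Gamma = 0.058786

Derivation:
d1 = 0.1238199869; d2 = -0.1590227255
phi(d1) = 0.3958958023; exp(-qT) = 1.0000000000; exp(-rT) = 0.9157608767
Gamma = exp(-qT) * phi(d1) / (S * sigma * sqrt(T)) = 1.0000000000 * 0.3958958023 / (23.8100 * 0.2000 * 1.4142135624) = 0.058786


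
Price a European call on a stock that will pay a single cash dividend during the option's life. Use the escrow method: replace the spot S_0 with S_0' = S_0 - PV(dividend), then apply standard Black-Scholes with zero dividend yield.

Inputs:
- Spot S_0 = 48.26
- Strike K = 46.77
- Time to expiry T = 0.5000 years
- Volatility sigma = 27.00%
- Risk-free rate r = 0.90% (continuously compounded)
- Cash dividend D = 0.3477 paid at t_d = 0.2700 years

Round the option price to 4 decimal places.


PV(D) = D * exp(-r * t_d) = 0.3477 * 0.99757295 = 0.34685611
S_0' = S_0 - PV(D) = 48.2600 - 0.34685611 = 47.91314389
d1 = (ln(S_0'/K) + (r + sigma^2/2)*T) / (sigma*sqrt(T)) = 0.24551218
d2 = d1 - sigma*sqrt(T) = 0.05459335
exp(-rT) = 0.99551011
N(d1) = 0.59697006; N(d2) = 0.52176878
C = S_0' * N(d1) - K * exp(-rT) * N(d2) = 47.91314389 * 0.59697006 - 46.7700 * 0.99551011 * 0.52176878 = 4.3092

Answer: Price = 4.3092


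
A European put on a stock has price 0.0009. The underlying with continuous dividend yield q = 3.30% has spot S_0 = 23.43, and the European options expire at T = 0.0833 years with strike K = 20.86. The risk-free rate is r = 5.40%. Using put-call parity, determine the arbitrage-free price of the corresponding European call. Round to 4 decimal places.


Put-call parity: C - P = S_0 * exp(-qT) - K * exp(-rT).
S_0 * exp(-qT) = 23.4300 * 0.99725487 = 23.36568172
K * exp(-rT) = 20.8600 * 0.99551190 = 20.76637827
C = P + S*exp(-qT) - K*exp(-rT)
C = 0.0009 + 23.36568172 - 20.76637827 = 2.6002

Answer: Call price = 2.6002


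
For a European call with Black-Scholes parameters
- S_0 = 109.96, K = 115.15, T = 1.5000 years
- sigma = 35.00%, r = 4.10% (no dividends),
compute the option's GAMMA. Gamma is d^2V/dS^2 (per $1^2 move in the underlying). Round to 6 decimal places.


d1 = 0.2502119643; d2 = -0.1784487406
phi(d1) = 0.3866476187; exp(-qT) = 1.0000000000; exp(-rT) = 0.9403529457
Gamma = exp(-qT) * phi(d1) / (S * sigma * sqrt(T)) = 1.0000000000 * 0.3866476187 / (109.9600 * 0.3500 * 1.2247448714) = 0.008203

Answer: Gamma = 0.008203


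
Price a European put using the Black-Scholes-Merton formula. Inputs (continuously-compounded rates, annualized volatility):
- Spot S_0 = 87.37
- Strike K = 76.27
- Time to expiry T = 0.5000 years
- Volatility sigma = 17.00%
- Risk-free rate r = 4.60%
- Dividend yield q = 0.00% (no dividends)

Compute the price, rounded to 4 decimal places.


d1 = (ln(S/K) + (r - q + 0.5*sigma^2) * T) / (sigma * sqrt(T)) = 1.38174736
d2 = d1 - sigma * sqrt(T) = 1.26153921
exp(-rT) = 0.97726248; exp(-qT) = 1.00000000
P = K * exp(-rT) * N(-d2) - S_0 * exp(-qT) * N(-d1)
N(-d1) = 0.08352464; N(-d2) = 0.10355732
P = 76.2700 * 0.97726248 * 0.10355732 - 87.3700 * 1.00000000 * 0.08352464 = 0.4212

Answer: Price = 0.4212


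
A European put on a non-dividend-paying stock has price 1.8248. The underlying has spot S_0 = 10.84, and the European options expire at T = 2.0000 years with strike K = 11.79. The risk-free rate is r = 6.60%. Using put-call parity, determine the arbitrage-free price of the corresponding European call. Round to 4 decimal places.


Answer: Call price = 2.3327

Derivation:
Put-call parity: C - P = S_0 * exp(-qT) - K * exp(-rT).
S_0 * exp(-qT) = 10.8400 * 1.00000000 = 10.84000000
K * exp(-rT) = 11.7900 * 0.87634100 = 10.33206033
C = P + S*exp(-qT) - K*exp(-rT)
C = 1.8248 + 10.84000000 - 10.33206033 = 2.3327


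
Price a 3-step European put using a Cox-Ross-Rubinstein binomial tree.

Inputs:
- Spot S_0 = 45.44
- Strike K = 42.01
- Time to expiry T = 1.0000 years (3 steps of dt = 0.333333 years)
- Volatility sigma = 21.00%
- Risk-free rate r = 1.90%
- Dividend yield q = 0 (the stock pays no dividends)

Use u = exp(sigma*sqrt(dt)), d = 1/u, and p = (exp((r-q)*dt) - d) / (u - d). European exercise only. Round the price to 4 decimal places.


Answer: Price = V(0,0) = 1.9630

Derivation:
dt = T/N = 0.333333
u = exp(sigma*sqrt(dt)) = 1.128900; d = 1/u = 0.885818
p = (exp((r-q)*dt) - d) / (u - d) = 0.495863
Discount per step: exp(-r*dt) = 0.993687
Stock lattice S(k, i) with i counting down-moves:
  k=0: S(0,0) = 45.4400
  k=1: S(1,0) = 51.2972; S(1,1) = 40.2516
  k=2: S(2,0) = 57.9094; S(2,1) = 45.4400; S(2,2) = 35.6556
  k=3: S(3,0) = 65.3739; S(3,1) = 51.2972; S(3,2) = 40.2516; S(3,3) = 31.5844
Terminal payoffs V(N, i) = max(K - S_T, 0):
  V(3,0) = 0.000000; V(3,1) = 0.000000; V(3,2) = 1.758422; V(3,3) = 10.425639
Backward induction: V(k, i) = exp(-r*dt) * [p * V(k+1, i) + (1-p) * V(k+1, i+1)].
  V(2,0) = exp(-r*dt) * [p*0.000000 + (1-p)*0.000000] = 0.000000
  V(2,1) = exp(-r*dt) * [p*0.000000 + (1-p)*1.758422] = 0.880888
  V(2,2) = exp(-r*dt) * [p*1.758422 + (1-p)*10.425639] = 6.089197
  V(1,0) = exp(-r*dt) * [p*0.000000 + (1-p)*0.880888] = 0.441285
  V(1,1) = exp(-r*dt) * [p*0.880888 + (1-p)*6.089197] = 3.484450
  V(0,0) = exp(-r*dt) * [p*0.441285 + (1-p)*3.484450] = 1.962985


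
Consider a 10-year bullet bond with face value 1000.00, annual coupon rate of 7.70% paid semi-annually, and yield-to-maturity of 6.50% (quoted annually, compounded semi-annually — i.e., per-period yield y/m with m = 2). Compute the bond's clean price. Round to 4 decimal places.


Answer: Price = 1087.2361

Derivation:
Coupon per period c = face * coupon_rate / m = 38.500000
Periods per year m = 2; per-period yield y/m = 0.032500
Number of cashflows N = 20
Cashflows (t years, CF_t, discount factor 1/(1+y/m)^(m*t), PV):
  t = 0.5000: CF_t = 38.500000, DF = 0.968523, PV = 37.288136
  t = 1.0000: CF_t = 38.500000, DF = 0.938037, PV = 36.114417
  t = 1.5000: CF_t = 38.500000, DF = 0.908510, PV = 34.977644
  t = 2.0000: CF_t = 38.500000, DF = 0.879913, PV = 33.876652
  t = 2.5000: CF_t = 38.500000, DF = 0.852216, PV = 32.810317
  t = 3.0000: CF_t = 38.500000, DF = 0.825391, PV = 31.777547
  t = 3.5000: CF_t = 38.500000, DF = 0.799410, PV = 30.777285
  t = 4.0000: CF_t = 38.500000, DF = 0.774247, PV = 29.808509
  t = 4.5000: CF_t = 38.500000, DF = 0.749876, PV = 28.870226
  t = 5.0000: CF_t = 38.500000, DF = 0.726272, PV = 27.961478
  t = 5.5000: CF_t = 38.500000, DF = 0.703411, PV = 27.081335
  t = 6.0000: CF_t = 38.500000, DF = 0.681270, PV = 26.228896
  t = 6.5000: CF_t = 38.500000, DF = 0.659826, PV = 25.403289
  t = 7.0000: CF_t = 38.500000, DF = 0.639056, PV = 24.603670
  t = 7.5000: CF_t = 38.500000, DF = 0.618941, PV = 23.829220
  t = 8.0000: CF_t = 38.500000, DF = 0.599458, PV = 23.079148
  t = 8.5000: CF_t = 38.500000, DF = 0.580589, PV = 22.352685
  t = 9.0000: CF_t = 38.500000, DF = 0.562314, PV = 21.649090
  t = 9.5000: CF_t = 38.500000, DF = 0.544614, PV = 20.967642
  t = 10.0000: CF_t = 1038.500000, DF = 0.527471, PV = 547.778893
Price P = sum_t PV_t = 1087.236077


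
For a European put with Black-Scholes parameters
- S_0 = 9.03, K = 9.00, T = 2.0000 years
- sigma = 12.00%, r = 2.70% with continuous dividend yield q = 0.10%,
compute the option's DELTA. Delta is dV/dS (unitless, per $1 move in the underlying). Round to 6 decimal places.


Answer: Delta = -0.339902

Derivation:
d1 = 0.4108749434; d2 = 0.2411693159
phi(d1) = 0.3666499713; exp(-qT) = 0.9980019987; exp(-rT) = 0.9474321065
N(-d1) = 0.3405821182
Delta = -exp(-qT) * N(-d1) = -0.9980019987 * 0.3405821182 = -0.339902


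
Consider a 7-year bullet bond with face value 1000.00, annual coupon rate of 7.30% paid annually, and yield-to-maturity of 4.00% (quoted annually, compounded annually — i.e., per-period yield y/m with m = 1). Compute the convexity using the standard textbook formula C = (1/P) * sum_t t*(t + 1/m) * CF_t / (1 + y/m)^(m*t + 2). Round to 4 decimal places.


Coupon per period c = face * coupon_rate / m = 73.000000
Periods per year m = 1; per-period yield y/m = 0.040000
Number of cashflows N = 7
Cashflows (t years, CF_t, discount factor 1/(1+y/m)^(m*t), PV):
  t = 1.0000: CF_t = 73.000000, DF = 0.961538, PV = 70.192308
  t = 2.0000: CF_t = 73.000000, DF = 0.924556, PV = 67.492604
  t = 3.0000: CF_t = 73.000000, DF = 0.888996, PV = 64.896734
  t = 4.0000: CF_t = 73.000000, DF = 0.854804, PV = 62.400706
  t = 5.0000: CF_t = 73.000000, DF = 0.821927, PV = 60.000679
  t = 6.0000: CF_t = 73.000000, DF = 0.790315, PV = 57.692960
  t = 7.0000: CF_t = 1073.000000, DF = 0.759918, PV = 815.391814
Price P = sum_t PV_t = 1198.067804
Convexity numerator sum_t t*(t + 1/m) * CF_t / (1+y/m)^(m*t + 2):
  t = 1.0000: term = 129.793468
  t = 2.0000: term = 374.404236
  t = 3.0000: term = 720.008146
  t = 4.0000: term = 1153.859208
  t = 5.0000: term = 1664.220011
  t = 6.0000: term = 2240.296169
  t = 7.0000: term = 42217.031767
Convexity = (1/P) * sum = 48499.613004 / 1198.067804 = 40.481526

Answer: Convexity = 40.4815


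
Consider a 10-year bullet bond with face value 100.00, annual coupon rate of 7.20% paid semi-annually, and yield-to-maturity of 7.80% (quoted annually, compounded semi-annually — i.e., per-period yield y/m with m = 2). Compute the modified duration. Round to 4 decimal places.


Coupon per period c = face * coupon_rate / m = 3.600000
Periods per year m = 2; per-period yield y/m = 0.039000
Number of cashflows N = 20
Cashflows (t years, CF_t, discount factor 1/(1+y/m)^(m*t), PV):
  t = 0.5000: CF_t = 3.600000, DF = 0.962464, PV = 3.464870
  t = 1.0000: CF_t = 3.600000, DF = 0.926337, PV = 3.334812
  t = 1.5000: CF_t = 3.600000, DF = 0.891566, PV = 3.209637
  t = 2.0000: CF_t = 3.600000, DF = 0.858100, PV = 3.089159
  t = 2.5000: CF_t = 3.600000, DF = 0.825890, PV = 2.973204
  t = 3.0000: CF_t = 3.600000, DF = 0.794889, PV = 2.861602
  t = 3.5000: CF_t = 3.600000, DF = 0.765052, PV = 2.754189
  t = 4.0000: CF_t = 3.600000, DF = 0.736335, PV = 2.650807
  t = 4.5000: CF_t = 3.600000, DF = 0.708696, PV = 2.551306
  t = 5.0000: CF_t = 3.600000, DF = 0.682094, PV = 2.455540
  t = 5.5000: CF_t = 3.600000, DF = 0.656491, PV = 2.363369
  t = 6.0000: CF_t = 3.600000, DF = 0.631849, PV = 2.274657
  t = 6.5000: CF_t = 3.600000, DF = 0.608132, PV = 2.189275
  t = 7.0000: CF_t = 3.600000, DF = 0.585305, PV = 2.107098
  t = 7.5000: CF_t = 3.600000, DF = 0.563335, PV = 2.028006
  t = 8.0000: CF_t = 3.600000, DF = 0.542190, PV = 1.951883
  t = 8.5000: CF_t = 3.600000, DF = 0.521838, PV = 1.878617
  t = 9.0000: CF_t = 3.600000, DF = 0.502250, PV = 1.808101
  t = 9.5000: CF_t = 3.600000, DF = 0.483398, PV = 1.740232
  t = 10.0000: CF_t = 103.600000, DF = 0.465253, PV = 48.200196
Price P = sum_t PV_t = 95.886560
First compute Macaulay numerator sum_t t * PV_t:
  t * PV_t at t = 0.5000: 1.732435
  t * PV_t at t = 1.0000: 3.334812
  t * PV_t at t = 1.5000: 4.814455
  t * PV_t at t = 2.0000: 6.178319
  t * PV_t at t = 2.5000: 7.433011
  t * PV_t at t = 3.0000: 8.584806
  t * PV_t at t = 3.5000: 9.639660
  t * PV_t at t = 4.0000: 10.603228
  t * PV_t at t = 4.5000: 11.480878
  t * PV_t at t = 5.0000: 12.277700
  t * PV_t at t = 5.5000: 12.998528
  t * PV_t at t = 6.0000: 13.647942
  t * PV_t at t = 6.5000: 14.230290
  t * PV_t at t = 7.0000: 14.749689
  t * PV_t at t = 7.5000: 15.210047
  t * PV_t at t = 8.0000: 15.615062
  t * PV_t at t = 8.5000: 15.968242
  t * PV_t at t = 9.0000: 16.272907
  t * PV_t at t = 9.5000: 16.532202
  t * PV_t at t = 10.0000: 482.001960
Macaulay duration D = 693.306174 / 95.886560 = 7.230483
Modified duration = D / (1 + y/m) = 7.230483 / (1 + 0.039000) = 6.959079

Answer: Modified duration = 6.9591


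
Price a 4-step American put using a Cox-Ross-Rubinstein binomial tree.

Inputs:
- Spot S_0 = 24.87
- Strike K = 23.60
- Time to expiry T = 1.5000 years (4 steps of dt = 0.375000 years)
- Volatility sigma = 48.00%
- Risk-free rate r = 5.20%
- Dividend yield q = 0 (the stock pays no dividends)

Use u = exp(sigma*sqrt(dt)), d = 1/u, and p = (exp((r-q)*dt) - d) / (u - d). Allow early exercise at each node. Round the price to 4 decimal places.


Answer: Price = V(0,0) = 4.0543

Derivation:
dt = T/N = 0.375000
u = exp(sigma*sqrt(dt)) = 1.341702; d = 1/u = 0.745322
p = (exp((r-q)*dt) - d) / (u - d) = 0.460058
Discount per step: exp(-r*dt) = 0.980689
Stock lattice S(k, i) with i counting down-moves:
  k=0: S(0,0) = 24.8700
  k=1: S(1,0) = 33.3681; S(1,1) = 18.5362
  k=2: S(2,0) = 44.7701; S(2,1) = 24.8700; S(2,2) = 13.8154
  k=3: S(3,0) = 60.0681; S(3,1) = 33.3681; S(3,2) = 18.5362; S(3,3) = 10.2969
  k=4: S(4,0) = 80.5934; S(4,1) = 44.7701; S(4,2) = 24.8700; S(4,3) = 13.8154; S(4,4) = 7.6745
Terminal payoffs V(N, i) = max(K - S_T, 0):
  V(4,0) = 0.000000; V(4,1) = 0.000000; V(4,2) = 0.000000; V(4,3) = 9.784589; V(4,4) = 15.925469
Backward induction: V(k, i) = exp(-r*dt) * [p * V(k+1, i) + (1-p) * V(k+1, i+1)]; then take max(V_cont, immediate exercise) for American.
  V(3,0) = exp(-r*dt) * [p*0.000000 + (1-p)*0.000000] = 0.000000; exercise = 0.000000; V(3,0) = max -> 0.000000
  V(3,1) = exp(-r*dt) * [p*0.000000 + (1-p)*0.000000] = 0.000000; exercise = 0.000000; V(3,1) = max -> 0.000000
  V(3,2) = exp(-r*dt) * [p*0.000000 + (1-p)*9.784589] = 5.181087; exercise = 5.063839; V(3,2) = max -> 5.181087
  V(3,3) = exp(-r*dt) * [p*9.784589 + (1-p)*15.925469] = 12.847326; exercise = 13.303068; V(3,3) = max -> 13.303068
  V(2,0) = exp(-r*dt) * [p*0.000000 + (1-p)*0.000000] = 0.000000; exercise = 0.000000; V(2,0) = max -> 0.000000
  V(2,1) = exp(-r*dt) * [p*0.000000 + (1-p)*5.181087] = 2.743464; exercise = 0.000000; V(2,1) = max -> 2.743464
  V(2,2) = exp(-r*dt) * [p*5.181087 + (1-p)*13.303068] = 9.381746; exercise = 9.784589; V(2,2) = max -> 9.784589
  V(1,0) = exp(-r*dt) * [p*0.000000 + (1-p)*2.743464] = 1.452706; exercise = 0.000000; V(1,0) = max -> 1.452706
  V(1,1) = exp(-r*dt) * [p*2.743464 + (1-p)*9.784589] = 6.418866; exercise = 5.063839; V(1,1) = max -> 6.418866
  V(0,0) = exp(-r*dt) * [p*1.452706 + (1-p)*6.418866] = 4.054309; exercise = 0.000000; V(0,0) = max -> 4.054309


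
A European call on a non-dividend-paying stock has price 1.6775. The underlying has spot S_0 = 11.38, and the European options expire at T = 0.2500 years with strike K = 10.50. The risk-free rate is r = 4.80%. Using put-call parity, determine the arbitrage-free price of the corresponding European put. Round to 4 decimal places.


Put-call parity: C - P = S_0 * exp(-qT) - K * exp(-rT).
S_0 * exp(-qT) = 11.3800 * 1.00000000 = 11.38000000
K * exp(-rT) = 10.5000 * 0.98807171 = 10.37475299
P = C - S*exp(-qT) + K*exp(-rT)
P = 1.6775 - 11.38000000 + 10.37475299 = 0.6723

Answer: Put price = 0.6723


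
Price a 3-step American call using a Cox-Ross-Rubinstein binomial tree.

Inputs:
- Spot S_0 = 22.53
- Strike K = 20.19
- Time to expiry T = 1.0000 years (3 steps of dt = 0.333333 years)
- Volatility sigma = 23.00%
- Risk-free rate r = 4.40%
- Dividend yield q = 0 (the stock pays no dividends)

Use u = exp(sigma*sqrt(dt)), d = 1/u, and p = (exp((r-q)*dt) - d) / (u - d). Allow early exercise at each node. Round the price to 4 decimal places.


Answer: Price = V(0,0) = 3.8952

Derivation:
dt = T/N = 0.333333
u = exp(sigma*sqrt(dt)) = 1.142011; d = 1/u = 0.875648
p = (exp((r-q)*dt) - d) / (u - d) = 0.522320
Discount per step: exp(-r*dt) = 0.985440
Stock lattice S(k, i) with i counting down-moves:
  k=0: S(0,0) = 22.5300
  k=1: S(1,0) = 25.7295; S(1,1) = 19.7284
  k=2: S(2,0) = 29.3834; S(2,1) = 22.5300; S(2,2) = 17.2751
  k=3: S(3,0) = 33.5561; S(3,1) = 25.7295; S(3,2) = 19.7284; S(3,3) = 15.1269
Terminal payoffs V(N, i) = max(S_T - K, 0):
  V(3,0) = 13.366126; V(3,1) = 5.539503; V(3,2) = 0.000000; V(3,3) = 0.000000
Backward induction: V(k, i) = exp(-r*dt) * [p * V(k+1, i) + (1-p) * V(k+1, i+1)]; then take max(V_cont, immediate exercise) for American.
  V(2,0) = exp(-r*dt) * [p*13.366126 + (1-p)*5.539503] = 9.487329; exercise = 9.193370; V(2,0) = max -> 9.487329
  V(2,1) = exp(-r*dt) * [p*5.539503 + (1-p)*0.000000] = 2.851265; exercise = 2.340000; V(2,1) = max -> 2.851265
  V(2,2) = exp(-r*dt) * [p*0.000000 + (1-p)*0.000000] = 0.000000; exercise = 0.000000; V(2,2) = max -> 0.000000
  V(1,0) = exp(-r*dt) * [p*9.487329 + (1-p)*2.851265] = 6.225433; exercise = 5.539503; V(1,0) = max -> 6.225433
  V(1,1) = exp(-r*dt) * [p*2.851265 + (1-p)*0.000000] = 1.467588; exercise = 0.000000; V(1,1) = max -> 1.467588
  V(0,0) = exp(-r*dt) * [p*6.225433 + (1-p)*1.467588] = 3.895154; exercise = 2.340000; V(0,0) = max -> 3.895154


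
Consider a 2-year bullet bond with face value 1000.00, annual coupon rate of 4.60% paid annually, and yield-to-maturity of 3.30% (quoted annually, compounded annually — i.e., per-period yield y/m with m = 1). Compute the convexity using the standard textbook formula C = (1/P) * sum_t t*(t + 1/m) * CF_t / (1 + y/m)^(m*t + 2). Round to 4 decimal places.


Answer: Convexity = 5.4599

Derivation:
Coupon per period c = face * coupon_rate / m = 46.000000
Periods per year m = 1; per-period yield y/m = 0.033000
Number of cashflows N = 2
Cashflows (t years, CF_t, discount factor 1/(1+y/m)^(m*t), PV):
  t = 1.0000: CF_t = 46.000000, DF = 0.968054, PV = 44.530494
  t = 2.0000: CF_t = 1046.000000, DF = 0.937129, PV = 980.236887
Price P = sum_t PV_t = 1024.767381
Convexity numerator sum_t t*(t + 1/m) * CF_t / (1+y/m)^(m*t + 2):
  t = 1.0000: term = 83.461630
  t = 2.0000: term = 5511.650223
Convexity = (1/P) * sum = 5595.111853 / 1024.767381 = 5.459885


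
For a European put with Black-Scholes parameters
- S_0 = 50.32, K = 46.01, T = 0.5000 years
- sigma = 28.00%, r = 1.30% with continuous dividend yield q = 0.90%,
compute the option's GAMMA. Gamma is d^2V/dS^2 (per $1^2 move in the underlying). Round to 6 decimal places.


d1 = 0.5613612055; d2 = 0.3633713067
phi(d1) = 0.3407856013; exp(-qT) = 0.9955101098; exp(-rT) = 0.9935210793
Gamma = exp(-qT) * phi(d1) / (S * sigma * sqrt(T)) = 0.9955101098 * 0.3407856013 / (50.3200 * 0.2800 * 0.7071067812) = 0.034052

Answer: Gamma = 0.034052


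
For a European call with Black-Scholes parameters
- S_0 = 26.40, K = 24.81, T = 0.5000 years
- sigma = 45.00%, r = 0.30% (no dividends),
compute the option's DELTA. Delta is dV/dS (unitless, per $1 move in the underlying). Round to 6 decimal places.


d1 = 0.3590286361; d2 = 0.0408305846
phi(d1) = 0.3740412050; exp(-qT) = 1.0000000000; exp(-rT) = 0.9985011244
N(d1) = 0.6402131665
Delta = exp(-qT) * N(d1) = 1.0000000000 * 0.6402131665 = 0.640213

Answer: Delta = 0.640213


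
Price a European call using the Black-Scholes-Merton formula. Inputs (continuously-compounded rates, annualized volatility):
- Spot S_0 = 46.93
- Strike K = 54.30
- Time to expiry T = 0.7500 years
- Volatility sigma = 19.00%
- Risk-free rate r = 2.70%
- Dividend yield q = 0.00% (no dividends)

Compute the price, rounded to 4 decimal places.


d1 = (ln(S/K) + (r - q + 0.5*sigma^2) * T) / (sigma * sqrt(T)) = -0.68114932
d2 = d1 - sigma * sqrt(T) = -0.84569415
exp(-rT) = 0.97995365; exp(-qT) = 1.00000000
C = S_0 * exp(-qT) * N(d1) - K * exp(-rT) * N(d2)
N(d1) = 0.24788851; N(d2) = 0.19886169
C = 46.9300 * 1.00000000 * 0.24788851 - 54.3000 * 0.97995365 * 0.19886169 = 1.0517

Answer: Price = 1.0517


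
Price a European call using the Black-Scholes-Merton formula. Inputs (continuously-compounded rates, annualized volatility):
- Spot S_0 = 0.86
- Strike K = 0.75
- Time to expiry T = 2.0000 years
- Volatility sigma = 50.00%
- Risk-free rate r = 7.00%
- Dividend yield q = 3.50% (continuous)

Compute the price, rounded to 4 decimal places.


d1 = (ln(S/K) + (r - q + 0.5*sigma^2) * T) / (sigma * sqrt(T)) = 0.64609645
d2 = d1 - sigma * sqrt(T) = -0.06101033
exp(-rT) = 0.86935824; exp(-qT) = 0.93239382
C = S_0 * exp(-qT) * N(d1) - K * exp(-rT) * N(d2)
N(d1) = 0.74089155; N(d2) = 0.47567549
C = 0.8600 * 0.93239382 * 0.74089155 - 0.7500 * 0.86935824 * 0.47567549 = 0.2839

Answer: Price = 0.2839


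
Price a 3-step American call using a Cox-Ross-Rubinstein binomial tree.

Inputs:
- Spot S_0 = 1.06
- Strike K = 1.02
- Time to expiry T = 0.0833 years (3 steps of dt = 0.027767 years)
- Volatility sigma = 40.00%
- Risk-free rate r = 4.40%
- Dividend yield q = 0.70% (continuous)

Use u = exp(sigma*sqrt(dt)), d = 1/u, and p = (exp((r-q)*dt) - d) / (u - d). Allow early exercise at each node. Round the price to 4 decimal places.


dt = T/N = 0.027767
u = exp(sigma*sqrt(dt)) = 1.068925; d = 1/u = 0.935519
p = (exp((r-q)*dt) - d) / (u - d) = 0.491048
Discount per step: exp(-r*dt) = 0.998779
Stock lattice S(k, i) with i counting down-moves:
  k=0: S(0,0) = 1.0600
  k=1: S(1,0) = 1.1331; S(1,1) = 0.9917
  k=2: S(2,0) = 1.2112; S(2,1) = 1.0600; S(2,2) = 0.9277
  k=3: S(3,0) = 1.2946; S(3,1) = 1.1331; S(3,2) = 0.9917; S(3,3) = 0.8679
Terminal payoffs V(N, i) = max(S_T - K, 0):
  V(3,0) = 0.274635; V(3,1) = 0.113060; V(3,2) = 0.000000; V(3,3) = 0.000000
Backward induction: V(k, i) = exp(-r*dt) * [p * V(k+1, i) + (1-p) * V(k+1, i+1)]; then take max(V_cont, immediate exercise) for American.
  V(2,0) = exp(-r*dt) * [p*0.274635 + (1-p)*0.113060] = 0.192166; exercise = 0.191156; V(2,0) = max -> 0.192166
  V(2,1) = exp(-r*dt) * [p*0.113060 + (1-p)*0.000000] = 0.055450; exercise = 0.040000; V(2,1) = max -> 0.055450
  V(2,2) = exp(-r*dt) * [p*0.000000 + (1-p)*0.000000] = 0.000000; exercise = 0.000000; V(2,2) = max -> 0.000000
  V(1,0) = exp(-r*dt) * [p*0.192166 + (1-p)*0.055450] = 0.122435; exercise = 0.113060; V(1,0) = max -> 0.122435
  V(1,1) = exp(-r*dt) * [p*0.055450 + (1-p)*0.000000] = 0.027195; exercise = 0.000000; V(1,1) = max -> 0.027195
  V(0,0) = exp(-r*dt) * [p*0.122435 + (1-p)*0.027195] = 0.073872; exercise = 0.040000; V(0,0) = max -> 0.073872

Answer: Price = V(0,0) = 0.0739


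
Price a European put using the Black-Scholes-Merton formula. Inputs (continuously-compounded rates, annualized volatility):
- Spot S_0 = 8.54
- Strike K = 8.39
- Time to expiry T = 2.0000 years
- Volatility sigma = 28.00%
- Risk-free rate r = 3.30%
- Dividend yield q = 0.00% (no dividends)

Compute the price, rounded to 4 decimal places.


d1 = (ln(S/K) + (r - q + 0.5*sigma^2) * T) / (sigma * sqrt(T)) = 0.40941606
d2 = d1 - sigma * sqrt(T) = 0.01343626
exp(-rT) = 0.93613086; exp(-qT) = 1.00000000
P = K * exp(-rT) * N(-d2) - S_0 * exp(-qT) * N(-d1)
N(-d1) = 0.34111718; N(-d2) = 0.49463987
P = 8.3900 * 0.93613086 * 0.49463987 - 8.5400 * 1.00000000 * 0.34111718 = 0.9718

Answer: Price = 0.9718


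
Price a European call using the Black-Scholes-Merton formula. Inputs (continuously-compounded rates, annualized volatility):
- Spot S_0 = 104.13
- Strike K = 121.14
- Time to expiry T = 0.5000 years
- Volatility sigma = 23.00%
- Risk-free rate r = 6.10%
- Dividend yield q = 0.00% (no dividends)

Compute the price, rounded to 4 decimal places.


d1 = (ln(S/K) + (r - q + 0.5*sigma^2) * T) / (sigma * sqrt(T)) = -0.66149399
d2 = d1 - sigma * sqrt(T) = -0.82412854
exp(-rT) = 0.96996043; exp(-qT) = 1.00000000
C = S_0 * exp(-qT) * N(d1) - K * exp(-rT) * N(d2)
N(d1) = 0.25414779; N(d2) = 0.20493326
C = 104.1300 * 1.00000000 * 0.25414779 - 121.1400 * 0.96996043 * 0.20493326 = 2.3845

Answer: Price = 2.3845


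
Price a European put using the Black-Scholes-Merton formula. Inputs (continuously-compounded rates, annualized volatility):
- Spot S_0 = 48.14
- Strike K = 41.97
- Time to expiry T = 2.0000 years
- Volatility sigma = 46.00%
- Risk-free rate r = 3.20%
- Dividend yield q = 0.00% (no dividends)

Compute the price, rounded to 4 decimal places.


Answer: Price = 7.2810

Derivation:
d1 = (ln(S/K) + (r - q + 0.5*sigma^2) * T) / (sigma * sqrt(T)) = 0.63448746
d2 = d1 - sigma * sqrt(T) = -0.01605078
exp(-rT) = 0.93800500; exp(-qT) = 1.00000000
P = K * exp(-rT) * N(-d2) - S_0 * exp(-qT) * N(-d1)
N(-d1) = 0.26288137; N(-d2) = 0.50640306
P = 41.9700 * 0.93800500 * 0.50640306 - 48.1400 * 1.00000000 * 0.26288137 = 7.2810


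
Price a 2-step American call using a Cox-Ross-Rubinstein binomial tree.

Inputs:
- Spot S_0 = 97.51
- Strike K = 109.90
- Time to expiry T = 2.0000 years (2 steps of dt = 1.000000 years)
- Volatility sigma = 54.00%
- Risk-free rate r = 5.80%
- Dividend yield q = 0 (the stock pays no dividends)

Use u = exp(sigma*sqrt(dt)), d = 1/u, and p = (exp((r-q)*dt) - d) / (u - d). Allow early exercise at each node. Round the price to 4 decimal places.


Answer: Price = V(0,0) = 27.9570

Derivation:
dt = T/N = 1.000000
u = exp(sigma*sqrt(dt)) = 1.716007; d = 1/u = 0.582748
p = (exp((r-q)*dt) - d) / (u - d) = 0.420881
Discount per step: exp(-r*dt) = 0.943650
Stock lattice S(k, i) with i counting down-moves:
  k=0: S(0,0) = 97.5100
  k=1: S(1,0) = 167.3278; S(1,1) = 56.8238
  k=2: S(2,0) = 287.1357; S(2,1) = 97.5100; S(2,2) = 33.1140
Terminal payoffs V(N, i) = max(S_T - K, 0):
  V(2,0) = 177.235703; V(2,1) = 0.000000; V(2,2) = 0.000000
Backward induction: V(k, i) = exp(-r*dt) * [p * V(k+1, i) + (1-p) * V(k+1, i+1)]; then take max(V_cont, immediate exercise) for American.
  V(1,0) = exp(-r*dt) * [p*177.235703 + (1-p)*0.000000] = 70.391659; exercise = 57.427829; V(1,0) = max -> 70.391659
  V(1,1) = exp(-r*dt) * [p*0.000000 + (1-p)*0.000000] = 0.000000; exercise = 0.000000; V(1,1) = max -> 0.000000
  V(0,0) = exp(-r*dt) * [p*70.391659 + (1-p)*0.000000] = 27.957040; exercise = 0.000000; V(0,0) = max -> 27.957040


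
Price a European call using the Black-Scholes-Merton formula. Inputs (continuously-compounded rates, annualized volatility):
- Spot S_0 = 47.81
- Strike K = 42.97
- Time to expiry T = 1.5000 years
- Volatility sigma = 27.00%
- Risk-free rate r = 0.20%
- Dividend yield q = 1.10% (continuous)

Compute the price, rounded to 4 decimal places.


Answer: Price = 8.2248

Derivation:
d1 = (ln(S/K) + (r - q + 0.5*sigma^2) * T) / (sigma * sqrt(T)) = 0.44728174
d2 = d1 - sigma * sqrt(T) = 0.11660063
exp(-rT) = 0.99700450; exp(-qT) = 0.98363538
C = S_0 * exp(-qT) * N(d1) - K * exp(-rT) * N(d2)
N(d1) = 0.67266418; N(d2) = 0.54641173
C = 47.8100 * 0.98363538 * 0.67266418 - 42.9700 * 0.99700450 * 0.54641173 = 8.2248


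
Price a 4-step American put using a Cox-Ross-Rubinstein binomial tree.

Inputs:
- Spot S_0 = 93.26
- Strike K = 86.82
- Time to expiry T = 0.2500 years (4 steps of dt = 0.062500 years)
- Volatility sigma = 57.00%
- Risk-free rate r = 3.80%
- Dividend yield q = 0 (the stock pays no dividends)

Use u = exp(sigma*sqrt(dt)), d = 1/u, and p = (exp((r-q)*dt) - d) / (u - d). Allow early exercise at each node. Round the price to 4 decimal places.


Answer: Price = V(0,0) = 7.2201

Derivation:
dt = T/N = 0.062500
u = exp(sigma*sqrt(dt)) = 1.153153; d = 1/u = 0.867188
p = (exp((r-q)*dt) - d) / (u - d) = 0.472750
Discount per step: exp(-r*dt) = 0.997628
Stock lattice S(k, i) with i counting down-moves:
  k=0: S(0,0) = 93.2600
  k=1: S(1,0) = 107.5431; S(1,1) = 80.8739
  k=2: S(2,0) = 124.0136; S(2,1) = 93.2600; S(2,2) = 70.1328
  k=3: S(3,0) = 143.0067; S(3,1) = 107.5431; S(3,2) = 80.8739; S(3,3) = 60.8183
  k=4: S(4,0) = 164.9086; S(4,1) = 124.0136; S(4,2) = 93.2600; S(4,3) = 70.1328; S(4,4) = 52.7409
Terminal payoffs V(N, i) = max(K - S_T, 0):
  V(4,0) = 0.000000; V(4,1) = 0.000000; V(4,2) = 0.000000; V(4,3) = 16.687151; V(4,4) = 34.079098
Backward induction: V(k, i) = exp(-r*dt) * [p * V(k+1, i) + (1-p) * V(k+1, i+1)]; then take max(V_cont, immediate exercise) for American.
  V(3,0) = exp(-r*dt) * [p*0.000000 + (1-p)*0.000000] = 0.000000; exercise = 0.000000; V(3,0) = max -> 0.000000
  V(3,1) = exp(-r*dt) * [p*0.000000 + (1-p)*0.000000] = 0.000000; exercise = 0.000000; V(3,1) = max -> 0.000000
  V(3,2) = exp(-r*dt) * [p*0.000000 + (1-p)*16.687151] = 8.777425; exercise = 5.946089; V(3,2) = max -> 8.777425
  V(3,3) = exp(-r*dt) * [p*16.687151 + (1-p)*34.079098] = 25.795713; exercise = 26.001666; V(3,3) = max -> 26.001666
  V(2,0) = exp(-r*dt) * [p*0.000000 + (1-p)*0.000000] = 0.000000; exercise = 0.000000; V(2,0) = max -> 0.000000
  V(2,1) = exp(-r*dt) * [p*0.000000 + (1-p)*8.777425] = 4.616917; exercise = 0.000000; V(2,1) = max -> 4.616917
  V(2,2) = exp(-r*dt) * [p*8.777425 + (1-p)*26.001666] = 17.816538; exercise = 16.687151; V(2,2) = max -> 17.816538
  V(1,0) = exp(-r*dt) * [p*0.000000 + (1-p)*4.616917] = 2.428494; exercise = 0.000000; V(1,0) = max -> 2.428494
  V(1,1) = exp(-r*dt) * [p*4.616917 + (1-p)*17.816538] = 11.548953; exercise = 5.946089; V(1,1) = max -> 11.548953
  V(0,0) = exp(-r*dt) * [p*2.428494 + (1-p)*11.548953] = 7.220086; exercise = 0.000000; V(0,0) = max -> 7.220086


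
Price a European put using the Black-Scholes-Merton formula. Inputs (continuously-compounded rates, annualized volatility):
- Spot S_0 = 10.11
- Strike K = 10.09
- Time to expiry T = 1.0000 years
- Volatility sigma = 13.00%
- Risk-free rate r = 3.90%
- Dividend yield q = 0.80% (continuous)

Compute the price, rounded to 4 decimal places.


d1 = (ln(S/K) + (r - q + 0.5*sigma^2) * T) / (sigma * sqrt(T)) = 0.31869384
d2 = d1 - sigma * sqrt(T) = 0.18869384
exp(-rT) = 0.96175071; exp(-qT) = 0.99203191
P = K * exp(-rT) * N(-d2) - S_0 * exp(-qT) * N(-d1)
N(-d1) = 0.37497934; N(-d2) = 0.42516639
P = 10.0900 * 0.96175071 * 0.42516639 - 10.1100 * 0.99203191 * 0.37497934 = 0.3650

Answer: Price = 0.3650


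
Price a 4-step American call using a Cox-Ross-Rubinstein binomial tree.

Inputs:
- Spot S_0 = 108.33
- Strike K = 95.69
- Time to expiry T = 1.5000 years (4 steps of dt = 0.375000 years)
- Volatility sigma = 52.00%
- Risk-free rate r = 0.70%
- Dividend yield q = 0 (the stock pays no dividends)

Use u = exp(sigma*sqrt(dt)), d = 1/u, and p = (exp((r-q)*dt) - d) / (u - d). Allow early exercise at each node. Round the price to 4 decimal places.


Answer: Price = V(0,0) = 32.9793

Derivation:
dt = T/N = 0.375000
u = exp(sigma*sqrt(dt)) = 1.374972; d = 1/u = 0.727287
p = (exp((r-q)*dt) - d) / (u - d) = 0.425116
Discount per step: exp(-r*dt) = 0.997378
Stock lattice S(k, i) with i counting down-moves:
  k=0: S(0,0) = 108.3300
  k=1: S(1,0) = 148.9508; S(1,1) = 78.7870
  k=2: S(2,0) = 204.8032; S(2,1) = 108.3300; S(2,2) = 57.3008
  k=3: S(3,0) = 281.5987; S(3,1) = 148.9508; S(3,2) = 78.7870; S(3,3) = 41.6742
  k=4: S(4,0) = 387.1905; S(4,1) = 204.8032; S(4,2) = 108.3300; S(4,3) = 57.3008; S(4,4) = 30.3091
Terminal payoffs V(N, i) = max(S_T - K, 0):
  V(4,0) = 291.500488; V(4,1) = 109.113188; V(4,2) = 12.640000; V(4,3) = 0.000000; V(4,4) = 0.000000
Backward induction: V(k, i) = exp(-r*dt) * [p * V(k+1, i) + (1-p) * V(k+1, i+1)]; then take max(V_cont, immediate exercise) for American.
  V(3,0) = exp(-r*dt) * [p*291.500488 + (1-p)*109.113188] = 186.159589; exercise = 185.908733; V(3,0) = max -> 186.159589
  V(3,1) = exp(-r*dt) * [p*109.113188 + (1-p)*12.640000] = 53.511618; exercise = 53.260761; V(3,1) = max -> 53.511618
  V(3,2) = exp(-r*dt) * [p*12.640000 + (1-p)*0.000000] = 5.359376; exercise = 0.000000; V(3,2) = max -> 5.359376
  V(3,3) = exp(-r*dt) * [p*0.000000 + (1-p)*0.000000] = 0.000000; exercise = 0.000000; V(3,3) = max -> 0.000000
  V(2,0) = exp(-r*dt) * [p*186.159589 + (1-p)*53.511618] = 109.614244; exercise = 109.113188; V(2,0) = max -> 109.614244
  V(2,1) = exp(-r*dt) * [p*53.511618 + (1-p)*5.359376] = 25.761938; exercise = 12.640000; V(2,1) = max -> 25.761938
  V(2,2) = exp(-r*dt) * [p*5.359376 + (1-p)*0.000000] = 2.272382; exercise = 0.000000; V(2,2) = max -> 2.272382
  V(1,0) = exp(-r*dt) * [p*109.614244 + (1-p)*25.761938] = 61.247886; exercise = 53.260761; V(1,0) = max -> 61.247886
  V(1,1) = exp(-r*dt) * [p*25.761938 + (1-p)*2.272382] = 12.226027; exercise = 0.000000; V(1,1) = max -> 12.226027
  V(0,0) = exp(-r*dt) * [p*61.247886 + (1-p)*12.226027] = 32.979307; exercise = 12.640000; V(0,0) = max -> 32.979307


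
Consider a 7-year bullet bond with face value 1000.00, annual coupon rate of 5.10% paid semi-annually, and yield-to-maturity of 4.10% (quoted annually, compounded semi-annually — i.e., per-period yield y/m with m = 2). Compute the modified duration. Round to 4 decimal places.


Answer: Modified duration = 5.8886

Derivation:
Coupon per period c = face * coupon_rate / m = 25.500000
Periods per year m = 2; per-period yield y/m = 0.020500
Number of cashflows N = 14
Cashflows (t years, CF_t, discount factor 1/(1+y/m)^(m*t), PV):
  t = 0.5000: CF_t = 25.500000, DF = 0.979912, PV = 24.987751
  t = 1.0000: CF_t = 25.500000, DF = 0.960227, PV = 24.485792
  t = 1.5000: CF_t = 25.500000, DF = 0.940938, PV = 23.993917
  t = 2.0000: CF_t = 25.500000, DF = 0.922036, PV = 23.511923
  t = 2.5000: CF_t = 25.500000, DF = 0.903514, PV = 23.039611
  t = 3.0000: CF_t = 25.500000, DF = 0.885364, PV = 22.576787
  t = 3.5000: CF_t = 25.500000, DF = 0.867579, PV = 22.123260
  t = 4.0000: CF_t = 25.500000, DF = 0.850151, PV = 21.678843
  t = 4.5000: CF_t = 25.500000, DF = 0.833073, PV = 21.243355
  t = 5.0000: CF_t = 25.500000, DF = 0.816338, PV = 20.816614
  t = 5.5000: CF_t = 25.500000, DF = 0.799939, PV = 20.398446
  t = 6.0000: CF_t = 25.500000, DF = 0.783870, PV = 19.988678
  t = 6.5000: CF_t = 25.500000, DF = 0.768123, PV = 19.587142
  t = 7.0000: CF_t = 1025.500000, DF = 0.752693, PV = 771.886665
Price P = sum_t PV_t = 1060.318782
First compute Macaulay numerator sum_t t * PV_t:
  t * PV_t at t = 0.5000: 12.493876
  t * PV_t at t = 1.0000: 24.485792
  t * PV_t at t = 1.5000: 35.990876
  t * PV_t at t = 2.0000: 47.023845
  t * PV_t at t = 2.5000: 57.599027
  t * PV_t at t = 3.0000: 67.730360
  t * PV_t at t = 3.5000: 77.431409
  t * PV_t at t = 4.0000: 86.715374
  t * PV_t at t = 4.5000: 95.595096
  t * PV_t at t = 5.0000: 104.083070
  t * PV_t at t = 5.5000: 112.191452
  t * PV_t at t = 6.0000: 119.932068
  t * PV_t at t = 6.5000: 127.316420
  t * PV_t at t = 7.0000: 5403.206652
Macaulay duration D = 6371.795316 / 1060.318782 = 6.009320
Modified duration = D / (1 + y/m) = 6.009320 / (1 + 0.020500) = 5.888604


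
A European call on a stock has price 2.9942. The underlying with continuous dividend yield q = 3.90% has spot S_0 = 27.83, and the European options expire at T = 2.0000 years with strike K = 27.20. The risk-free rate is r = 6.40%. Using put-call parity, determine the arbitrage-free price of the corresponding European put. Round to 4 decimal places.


Answer: Put price = 1.1845

Derivation:
Put-call parity: C - P = S_0 * exp(-qT) - K * exp(-rT).
S_0 * exp(-qT) = 27.8300 * 0.92496443 = 25.74175999
K * exp(-rT) = 27.2000 * 0.87985338 = 23.93201191
P = C - S*exp(-qT) + K*exp(-rT)
P = 2.9942 - 25.74175999 + 23.93201191 = 1.1845


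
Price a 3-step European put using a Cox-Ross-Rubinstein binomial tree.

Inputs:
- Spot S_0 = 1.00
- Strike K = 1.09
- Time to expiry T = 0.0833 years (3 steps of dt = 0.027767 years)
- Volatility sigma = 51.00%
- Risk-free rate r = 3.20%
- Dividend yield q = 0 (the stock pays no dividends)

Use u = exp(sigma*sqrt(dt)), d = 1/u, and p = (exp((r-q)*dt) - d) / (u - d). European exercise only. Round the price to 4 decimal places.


dt = T/N = 0.027767
u = exp(sigma*sqrt(dt)) = 1.088699; d = 1/u = 0.918528
p = (exp((r-q)*dt) - d) / (u - d) = 0.483991
Discount per step: exp(-r*dt) = 0.999112
Stock lattice S(k, i) with i counting down-moves:
  k=0: S(0,0) = 1.0000
  k=1: S(1,0) = 1.0887; S(1,1) = 0.9185
  k=2: S(2,0) = 1.1853; S(2,1) = 1.0000; S(2,2) = 0.8437
  k=3: S(3,0) = 1.2904; S(3,1) = 1.0887; S(3,2) = 0.9185; S(3,3) = 0.7750
Terminal payoffs V(N, i) = max(K - S_T, 0):
  V(3,0) = 0.000000; V(3,1) = 0.001301; V(3,2) = 0.171472; V(3,3) = 0.315044
Backward induction: V(k, i) = exp(-r*dt) * [p * V(k+1, i) + (1-p) * V(k+1, i+1)].
  V(2,0) = exp(-r*dt) * [p*0.000000 + (1-p)*0.001301] = 0.000671
  V(2,1) = exp(-r*dt) * [p*0.001301 + (1-p)*0.171472] = 0.089032
  V(2,2) = exp(-r*dt) * [p*0.171472 + (1-p)*0.315044] = 0.245338
  V(1,0) = exp(-r*dt) * [p*0.000671 + (1-p)*0.089032] = 0.046225
  V(1,1) = exp(-r*dt) * [p*0.089032 + (1-p)*0.245338] = 0.169537
  V(0,0) = exp(-r*dt) * [p*0.046225 + (1-p)*0.169537] = 0.109757

Answer: Price = V(0,0) = 0.1098


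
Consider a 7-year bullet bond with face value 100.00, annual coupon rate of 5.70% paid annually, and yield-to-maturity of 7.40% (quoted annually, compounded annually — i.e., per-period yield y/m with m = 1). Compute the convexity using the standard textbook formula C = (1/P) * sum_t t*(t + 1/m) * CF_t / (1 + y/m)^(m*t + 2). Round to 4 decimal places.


Coupon per period c = face * coupon_rate / m = 5.700000
Periods per year m = 1; per-period yield y/m = 0.074000
Number of cashflows N = 7
Cashflows (t years, CF_t, discount factor 1/(1+y/m)^(m*t), PV):
  t = 1.0000: CF_t = 5.700000, DF = 0.931099, PV = 5.307263
  t = 2.0000: CF_t = 5.700000, DF = 0.866945, PV = 4.941585
  t = 3.0000: CF_t = 5.700000, DF = 0.807211, PV = 4.601104
  t = 4.0000: CF_t = 5.700000, DF = 0.751593, PV = 4.284082
  t = 5.0000: CF_t = 5.700000, DF = 0.699808, PV = 3.988903
  t = 6.0000: CF_t = 5.700000, DF = 0.651590, PV = 3.714062
  t = 7.0000: CF_t = 105.700000, DF = 0.606694, PV = 64.127605
Price P = sum_t PV_t = 90.964602
Convexity numerator sum_t t*(t + 1/m) * CF_t / (1+y/m)^(m*t + 2):
  t = 1.0000: term = 9.202207
  t = 2.0000: term = 25.704489
  t = 3.0000: term = 47.866833
  t = 4.0000: term = 74.281243
  t = 5.0000: term = 103.744753
  t = 6.0000: term = 135.235246
  t = 7.0000: term = 3113.325165
Convexity = (1/P) * sum = 3509.359936 / 90.964602 = 38.579402

Answer: Convexity = 38.5794


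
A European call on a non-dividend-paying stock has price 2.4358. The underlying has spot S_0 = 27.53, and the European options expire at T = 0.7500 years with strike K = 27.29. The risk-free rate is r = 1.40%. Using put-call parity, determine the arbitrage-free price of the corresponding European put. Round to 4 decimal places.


Put-call parity: C - P = S_0 * exp(-qT) - K * exp(-rT).
S_0 * exp(-qT) = 27.5300 * 1.00000000 = 27.53000000
K * exp(-rT) = 27.2900 * 0.98955493 = 27.00495411
P = C - S*exp(-qT) + K*exp(-rT)
P = 2.4358 - 27.53000000 + 27.00495411 = 1.9108

Answer: Put price = 1.9108


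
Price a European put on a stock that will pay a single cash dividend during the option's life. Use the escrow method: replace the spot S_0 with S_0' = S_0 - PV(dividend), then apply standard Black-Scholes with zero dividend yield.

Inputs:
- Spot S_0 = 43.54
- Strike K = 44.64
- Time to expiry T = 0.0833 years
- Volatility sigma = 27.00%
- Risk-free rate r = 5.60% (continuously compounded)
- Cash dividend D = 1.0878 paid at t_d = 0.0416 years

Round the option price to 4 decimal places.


PV(D) = D * exp(-r * t_d) = 1.0878 * 0.99767311 = 1.08526881
S_0' = S_0 - PV(D) = 43.5400 - 1.08526881 = 42.45473119
d1 = (ln(S_0'/K) + (r + sigma^2/2)*T) / (sigma*sqrt(T)) = -0.54526722
d2 = d1 - sigma*sqrt(T) = -0.62319392
exp(-rT) = 0.99534606
N(-d1) = 0.70721513; N(-d2) = 0.73342145
P = K * exp(-rT) * N(-d2) - S_0' * N(-d1) = 44.6400 * 0.99534606 * 0.73342145 - 42.45473119 * 0.70721513 = 2.5629

Answer: Price = 2.5629


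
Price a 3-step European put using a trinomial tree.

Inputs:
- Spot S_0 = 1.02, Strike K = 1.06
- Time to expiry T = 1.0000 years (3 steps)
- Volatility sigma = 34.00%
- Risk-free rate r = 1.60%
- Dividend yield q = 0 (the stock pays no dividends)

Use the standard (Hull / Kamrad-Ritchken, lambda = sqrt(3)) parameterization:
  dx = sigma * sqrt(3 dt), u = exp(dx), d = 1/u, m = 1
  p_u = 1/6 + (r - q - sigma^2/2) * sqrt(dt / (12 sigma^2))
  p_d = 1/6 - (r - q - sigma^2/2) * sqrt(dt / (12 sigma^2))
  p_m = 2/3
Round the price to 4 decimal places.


Answer: Price = V(0,0) = 0.1450

Derivation:
dt = T/N = 0.333333; dx = sigma*sqrt(3*dt) = 0.340000
u = exp(dx) = 1.404948; d = 1/u = 0.711770
p_u = 0.146176, p_m = 0.666667, p_d = 0.187157
Discount per step: exp(-r*dt) = 0.994681
Stock lattice S(k, j) with j the centered position index:
  k=0: S(0,+0) = 1.0200
  k=1: S(1,-1) = 0.7260; S(1,+0) = 1.0200; S(1,+1) = 1.4330
  k=2: S(2,-2) = 0.5167; S(2,-1) = 0.7260; S(2,+0) = 1.0200; S(2,+1) = 1.4330; S(2,+2) = 2.0134
  k=3: S(3,-3) = 0.3678; S(3,-2) = 0.5167; S(3,-1) = 0.7260; S(3,+0) = 1.0200; S(3,+1) = 1.4330; S(3,+2) = 2.0134; S(3,+3) = 2.8287
Terminal payoffs V(N, j) = max(K - S_T, 0):
  V(3,-3) = 0.692193; V(3,-2) = 0.543251; V(3,-1) = 0.333994; V(3,+0) = 0.040000; V(3,+1) = 0.000000; V(3,+2) = 0.000000; V(3,+3) = 0.000000
Backward induction: V(k, j) = exp(-r*dt) * [p_u * V(k+1, j+1) + p_m * V(k+1, j) + p_d * V(k+1, j-1)]
  V(2,-2) = exp(-r*dt) * [p_u*0.333994 + p_m*0.543251 + p_d*0.692193] = 0.537663
  V(2,-1) = exp(-r*dt) * [p_u*0.040000 + p_m*0.333994 + p_d*0.543251] = 0.328427
  V(2,+0) = exp(-r*dt) * [p_u*0.000000 + p_m*0.040000 + p_d*0.333994] = 0.088702
  V(2,+1) = exp(-r*dt) * [p_u*0.000000 + p_m*0.000000 + p_d*0.040000] = 0.007446
  V(2,+2) = exp(-r*dt) * [p_u*0.000000 + p_m*0.000000 + p_d*0.000000] = 0.000000
  V(1,-1) = exp(-r*dt) * [p_u*0.088702 + p_m*0.328427 + p_d*0.537663] = 0.330776
  V(1,+0) = exp(-r*dt) * [p_u*0.007446 + p_m*0.088702 + p_d*0.328427] = 0.121043
  V(1,+1) = exp(-r*dt) * [p_u*0.000000 + p_m*0.007446 + p_d*0.088702] = 0.021451
  V(0,+0) = exp(-r*dt) * [p_u*0.021451 + p_m*0.121043 + p_d*0.330776] = 0.144963
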